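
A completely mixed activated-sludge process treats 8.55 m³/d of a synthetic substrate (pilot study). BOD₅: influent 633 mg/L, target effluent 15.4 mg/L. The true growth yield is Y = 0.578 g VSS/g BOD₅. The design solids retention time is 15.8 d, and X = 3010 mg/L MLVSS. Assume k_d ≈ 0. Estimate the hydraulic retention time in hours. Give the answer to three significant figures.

V·X = Y·Q·ΔS·θ_c gives V = 0.578 × 8.55 × (633 − 15.4) × 15.8 / 3010 = 16.02 m³.
τ = V/Q = 16.02/8.55 = 1.874 d, or 44.97 h.

τ ≈ 45.0 h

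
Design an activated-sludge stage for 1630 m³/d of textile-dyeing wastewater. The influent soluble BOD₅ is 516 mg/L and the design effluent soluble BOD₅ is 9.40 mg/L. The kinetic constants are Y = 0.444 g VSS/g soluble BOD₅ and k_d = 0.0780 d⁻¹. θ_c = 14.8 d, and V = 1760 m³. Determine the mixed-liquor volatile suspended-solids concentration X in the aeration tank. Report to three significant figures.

X ≈ 1430 mg/L

From V·X·(1 + k_d·θ_c) = Y·Q·(S₀ − S)·θ_c: X = 0.444 × 1630 × (516 − 9.40) × 14.8 / [1760 × (1 + 0.0780 × 14.8)] = 1431 mg/L.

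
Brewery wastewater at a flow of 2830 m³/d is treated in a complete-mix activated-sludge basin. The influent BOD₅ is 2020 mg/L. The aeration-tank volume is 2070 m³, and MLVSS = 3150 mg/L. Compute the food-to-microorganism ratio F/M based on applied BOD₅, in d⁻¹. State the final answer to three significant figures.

F/M = applied load / biomass = Q·S₀/(V·X) = 2830 × 2020 / (2070 × 3150) = 0.8767 d⁻¹.

F/M ≈ 0.877 d⁻¹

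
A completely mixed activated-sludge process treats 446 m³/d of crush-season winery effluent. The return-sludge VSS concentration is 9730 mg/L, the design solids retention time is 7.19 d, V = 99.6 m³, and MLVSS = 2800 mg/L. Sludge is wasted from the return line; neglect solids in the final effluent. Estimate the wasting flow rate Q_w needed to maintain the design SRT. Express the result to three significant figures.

Q_w ≈ 3.99 m³/d

Q_w = (V·X)/(θ_c X_r) = 99.60 × 2800 / (7.19 × 9730) = 3.986 m³/d.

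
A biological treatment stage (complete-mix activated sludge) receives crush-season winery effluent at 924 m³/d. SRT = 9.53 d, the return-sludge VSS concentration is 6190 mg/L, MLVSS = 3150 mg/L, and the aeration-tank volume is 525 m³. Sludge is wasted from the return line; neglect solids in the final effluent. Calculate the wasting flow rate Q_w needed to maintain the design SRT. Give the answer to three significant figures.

Q_w ≈ 28.0 m³/d

Q_w = (V·X)/(θ_c X_r) = 525.0 × 3150 / (9.53 × 6190) = 28.03 m³/d.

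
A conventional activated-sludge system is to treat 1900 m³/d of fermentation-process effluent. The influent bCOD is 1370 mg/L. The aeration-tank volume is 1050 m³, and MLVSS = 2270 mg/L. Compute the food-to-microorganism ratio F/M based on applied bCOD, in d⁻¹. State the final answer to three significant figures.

Food-to-microorganism ratio F/M = Q S₀ / (V X) = 1900 × 1370 / (1050 × 2270) = 1.092 d⁻¹.

F/M ≈ 1.09 d⁻¹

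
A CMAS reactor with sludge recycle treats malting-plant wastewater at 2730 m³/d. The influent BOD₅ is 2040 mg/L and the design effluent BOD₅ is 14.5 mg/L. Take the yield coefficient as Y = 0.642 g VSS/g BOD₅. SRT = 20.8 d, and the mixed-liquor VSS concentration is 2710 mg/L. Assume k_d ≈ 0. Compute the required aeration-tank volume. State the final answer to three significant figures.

V ≈ 27200 m³

V·X = Y·Q·ΔS·θ_c gives V = 0.642 × 2730 × (2040 − 14.5) × 20.8 / 2710 = 27247 m³.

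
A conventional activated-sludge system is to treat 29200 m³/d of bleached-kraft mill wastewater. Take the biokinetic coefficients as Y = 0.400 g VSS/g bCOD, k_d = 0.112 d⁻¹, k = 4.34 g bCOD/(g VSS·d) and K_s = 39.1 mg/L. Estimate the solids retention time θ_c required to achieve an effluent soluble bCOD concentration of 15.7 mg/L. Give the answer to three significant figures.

θ_c ≈ 2.59 d

At the target effluent, Y k S/(K_s+S) = 0.400×4.34×15.7/54.80 = 0.4974 d⁻¹.
Then 1/θ_c = μ − k_d = 0.4974 − 0.112 = 0.3854 d⁻¹, giving θ_c = 2.595 d.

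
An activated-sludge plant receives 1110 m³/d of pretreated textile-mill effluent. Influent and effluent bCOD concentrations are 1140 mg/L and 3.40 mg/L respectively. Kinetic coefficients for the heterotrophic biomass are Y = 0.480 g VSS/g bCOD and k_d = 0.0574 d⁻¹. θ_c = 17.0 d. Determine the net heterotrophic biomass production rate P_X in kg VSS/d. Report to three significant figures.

P_X ≈ 306 kg VSS/d

The observed yield is Y_obs = Y/(1 + k_d·θ_c) = 0.480 / (1 + 0.0574 × 17.0) = 0.480 / 1.976 = 0.2429 g VSS per g bCOD removed.
Mass of bCOD removed per day: Q(S₀ − S) = 1110 × 1137 g/m³ = 1262 kg/d.
Biomass produced: P_X = Y_obs·Q·ΔS = 0.2429 × 1262 ≈ 306.5 kg VSS/d.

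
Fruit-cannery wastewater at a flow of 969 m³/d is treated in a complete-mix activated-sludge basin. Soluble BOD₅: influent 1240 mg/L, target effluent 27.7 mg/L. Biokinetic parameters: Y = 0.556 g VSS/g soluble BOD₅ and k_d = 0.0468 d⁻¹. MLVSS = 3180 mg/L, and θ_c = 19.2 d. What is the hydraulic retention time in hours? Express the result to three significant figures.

Steady-state biomass mass balance: V·X·(1 + k_d·θ_c) = Y·Q·(S₀ − S)·θ_c, so V = 0.556 × 969 × (1240 − 27.7) × 19.2 / [3180 × (1 + 0.0468 × 19.2)] = 1.25×10^7 / 6037 = 2077 m³.
τ = V/Q = 2077/969 = 2.144 d, or 51.45 h.

τ ≈ 51.4 h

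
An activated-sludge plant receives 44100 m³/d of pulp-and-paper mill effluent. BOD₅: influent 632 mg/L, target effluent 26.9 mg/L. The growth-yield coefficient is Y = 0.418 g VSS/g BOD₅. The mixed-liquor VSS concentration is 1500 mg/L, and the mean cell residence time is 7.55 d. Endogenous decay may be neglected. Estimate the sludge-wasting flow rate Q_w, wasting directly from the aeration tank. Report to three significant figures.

Q_w ≈ 7440 m³/d

V·X = Y·Q·ΔS·θ_c gives V = 0.418 × 44100 × (632 − 26.9) × 7.55 / 1500 = 56143 m³.
With mixed-liquor wasting, θ_c = V/Q_w, so Q_w = V/θ_c = 56143/7.55 = 7436 m³/d.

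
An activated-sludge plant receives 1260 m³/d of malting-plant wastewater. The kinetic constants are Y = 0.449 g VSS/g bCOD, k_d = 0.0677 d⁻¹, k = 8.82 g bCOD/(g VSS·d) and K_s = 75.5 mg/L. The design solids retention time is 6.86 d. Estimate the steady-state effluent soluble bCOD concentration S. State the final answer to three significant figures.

For a completely mixed reactor with recycle the Lawrence–McCarty relation gives S = K_s·(1 + k_d·θ_c) / [θ_c·(Y·k − k_d) − 1] = 75.5 × (1 + 0.0677 × 6.86) / [6.86 × (0.449 × 8.82 − 0.0677) − 1] = 110.6 / 25.70 = 4.302 mg/L.

S ≈ 4.30 mg/L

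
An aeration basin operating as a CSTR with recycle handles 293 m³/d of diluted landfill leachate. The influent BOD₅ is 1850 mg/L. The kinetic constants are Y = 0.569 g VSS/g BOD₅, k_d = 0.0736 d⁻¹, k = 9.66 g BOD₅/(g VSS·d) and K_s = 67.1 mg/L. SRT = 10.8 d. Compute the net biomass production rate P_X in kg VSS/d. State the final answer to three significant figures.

P_X ≈ 172 kg VSS/d

From the Monod/SRT balance for a CMAS, S = K_s·(1+k_d θ_c)/[θ_c·(Y k − k_d) − 1] = 67.1 × (1 + 0.0736 × 10.8) / [10.8 × (0.569 × 9.66 − 0.0736) − 1] = 120.4 / 57.57 = 2.092 mg/L.
Observed yield with endogenous decay: Y_obs = Y / (1 + k_d·θ_c) = 0.569 / (1 + 0.0736 × 10.8) = 0.569 / 1.795 = 0.3170 g VSS/g BOD₅.
Mass of BOD₅ removed per day: Q(S₀ − S) = 293 × 1848 g/m³ = 541.4 kg/d.
Biomass produced: P_X = Y_obs·Q·ΔS = 0.3170 × 541.4 ≈ 171.6 kg VSS/d.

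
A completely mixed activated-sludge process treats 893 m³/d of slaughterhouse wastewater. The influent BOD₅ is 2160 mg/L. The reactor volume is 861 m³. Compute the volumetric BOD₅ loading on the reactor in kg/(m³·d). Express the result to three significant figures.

L_v = Q S₀ / V = 893 × 2160 × 10⁻³ / 861.0 = 2.240 kg/(m³·d).

L_v ≈ 2.24 kg BOD₅/(m³·d)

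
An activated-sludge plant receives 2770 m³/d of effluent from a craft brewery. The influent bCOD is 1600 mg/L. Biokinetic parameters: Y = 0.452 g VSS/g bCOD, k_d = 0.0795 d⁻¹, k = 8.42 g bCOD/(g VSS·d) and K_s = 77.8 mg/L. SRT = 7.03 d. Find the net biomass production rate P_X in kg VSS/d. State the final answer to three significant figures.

For a completely mixed reactor with recycle the Lawrence–McCarty relation gives S = K_s·(1 + k_d·θ_c) / [θ_c·(Y·k − k_d) − 1] = 77.8 × (1 + 0.0795 × 7.03) / [7.03 × (0.452 × 8.42 − 0.0795) − 1] = 121.3 / 25.20 = 4.813 mg/L.
Correct the yield for decay: Y_obs = Y/(1 + k_d θ_c) = 0.452 / (1 + 0.0795 × 7.03) = 0.452 / 1.559 = 0.2900.
Q·(S₀ − S) = 2770 × (1600 − 4.81) × 10⁻³ = 4419 kg/d removed.
Net biomass production P_X = Y_obs × Q·(S₀ − S) = 0.2900 × 4419 = 1281 kg VSS/d.

P_X ≈ 1280 kg VSS/d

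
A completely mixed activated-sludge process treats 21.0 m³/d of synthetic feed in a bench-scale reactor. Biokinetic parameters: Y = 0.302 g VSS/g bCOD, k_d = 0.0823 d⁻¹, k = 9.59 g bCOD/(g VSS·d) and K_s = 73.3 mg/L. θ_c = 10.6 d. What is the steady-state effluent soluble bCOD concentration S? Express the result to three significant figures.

Effluent substrate depends only on kinetics and SRT: S = K_s(1 + k_d θ_c) / [θ_c(Yk − k_d) − 1] = 73.3 × (1 + 0.0823 × 10.6) / [10.6 × (0.302 × 9.59 − 0.0823) − 1] = 137.2 / 28.83 = 4.761 mg/L.

S ≈ 4.76 mg/L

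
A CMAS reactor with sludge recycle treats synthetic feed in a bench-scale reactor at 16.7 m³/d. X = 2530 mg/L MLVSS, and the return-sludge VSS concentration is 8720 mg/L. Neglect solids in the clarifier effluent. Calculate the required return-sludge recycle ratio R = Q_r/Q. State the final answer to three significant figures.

Mass balance around the secondary clarifier (neglecting effluent solids): R = X / (X_r − X) = 2530 / (8720 − 2530) = 0.4087.

R ≈ 0.409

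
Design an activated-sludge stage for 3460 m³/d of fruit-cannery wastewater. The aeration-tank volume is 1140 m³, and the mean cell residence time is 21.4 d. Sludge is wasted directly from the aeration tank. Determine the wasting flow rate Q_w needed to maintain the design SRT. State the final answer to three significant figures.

With mixed-liquor wasting, θ_c = V/Q_w, so Q_w = V/θ_c = 1140/21.4 = 53.27 m³/d.

Q_w ≈ 53.3 m³/d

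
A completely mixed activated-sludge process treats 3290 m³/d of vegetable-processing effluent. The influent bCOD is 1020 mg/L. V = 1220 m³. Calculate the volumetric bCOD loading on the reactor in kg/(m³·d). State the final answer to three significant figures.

Applied bCOD load per unit volume = Q·S₀/V = (3290 × 1020/1000)/1220 = 2.751 kg bCOD·m⁻³·d⁻¹.

L_v ≈ 2.75 kg bCOD/(m³·d)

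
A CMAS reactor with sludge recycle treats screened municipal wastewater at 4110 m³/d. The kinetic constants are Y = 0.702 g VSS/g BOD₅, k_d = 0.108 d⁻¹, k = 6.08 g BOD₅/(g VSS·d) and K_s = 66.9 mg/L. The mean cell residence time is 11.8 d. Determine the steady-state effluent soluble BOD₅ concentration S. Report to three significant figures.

For a completely mixed reactor with recycle the Lawrence–McCarty relation gives S = K_s·(1 + k_d·θ_c) / [θ_c·(Y·k − k_d) − 1] = 66.9 × (1 + 0.108 × 11.8) / [11.8 × (0.702 × 6.08 − 0.108) − 1] = 152.2 / 48.09 = 3.164 mg/L.

S ≈ 3.16 mg/L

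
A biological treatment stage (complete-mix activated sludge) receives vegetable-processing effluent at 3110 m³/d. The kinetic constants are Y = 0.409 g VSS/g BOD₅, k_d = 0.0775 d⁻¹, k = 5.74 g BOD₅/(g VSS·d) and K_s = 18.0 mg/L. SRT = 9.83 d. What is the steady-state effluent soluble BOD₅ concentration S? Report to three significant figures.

S ≈ 1.49 mg/L

From the Monod/SRT balance for a CMAS, S = K_s·(1+k_d θ_c)/[θ_c·(Y k − k_d) − 1] = 18.0 × (1 + 0.0775 × 9.83) / [9.83 × (0.409 × 5.74 − 0.0775) − 1] = 31.71 / 21.32 = 1.488 mg/L.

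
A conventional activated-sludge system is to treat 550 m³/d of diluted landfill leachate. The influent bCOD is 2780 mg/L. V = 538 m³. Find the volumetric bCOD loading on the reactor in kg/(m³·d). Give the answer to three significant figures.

Applied bCOD load per unit volume = Q·S₀/V = (550 × 2780/1000)/538.0 = 2.842 kg bCOD·m⁻³·d⁻¹.

L_v ≈ 2.84 kg bCOD/(m³·d)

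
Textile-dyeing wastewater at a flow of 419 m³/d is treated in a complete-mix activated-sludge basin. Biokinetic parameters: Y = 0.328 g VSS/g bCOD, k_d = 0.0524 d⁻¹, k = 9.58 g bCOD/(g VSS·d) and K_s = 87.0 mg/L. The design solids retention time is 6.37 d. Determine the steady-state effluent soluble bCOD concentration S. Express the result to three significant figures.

For a completely mixed reactor with recycle the Lawrence–McCarty relation gives S = K_s·(1 + k_d·θ_c) / [θ_c·(Y·k − k_d) − 1] = 87.0 × (1 + 0.0524 × 6.37) / [6.37 × (0.328 × 9.58 − 0.0524) − 1] = 116.0 / 18.68 = 6.211 mg/L.

S ≈ 6.21 mg/L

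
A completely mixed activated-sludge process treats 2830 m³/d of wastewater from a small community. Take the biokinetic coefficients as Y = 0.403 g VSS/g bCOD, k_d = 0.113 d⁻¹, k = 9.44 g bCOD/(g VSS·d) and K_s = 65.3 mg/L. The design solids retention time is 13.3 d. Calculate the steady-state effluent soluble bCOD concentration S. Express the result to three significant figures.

From the Monod/SRT balance for a CMAS, S = K_s·(1+k_d θ_c)/[θ_c·(Y k − k_d) − 1] = 65.3 × (1 + 0.113 × 13.3) / [13.3 × (0.403 × 9.44 − 0.113) − 1] = 163.4 / 48.09 = 3.398 mg/L.

S ≈ 3.40 mg/L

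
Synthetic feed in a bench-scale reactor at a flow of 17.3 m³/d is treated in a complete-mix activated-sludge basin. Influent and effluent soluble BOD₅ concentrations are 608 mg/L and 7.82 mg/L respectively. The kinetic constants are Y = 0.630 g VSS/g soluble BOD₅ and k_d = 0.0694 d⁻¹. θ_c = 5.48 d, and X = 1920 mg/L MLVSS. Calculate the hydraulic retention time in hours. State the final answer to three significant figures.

Rearranging the biomass balance for a CMAS with decay, V = Y·Q·ΔS·θ_c / [X·(1+k_d θ_c)] = 0.630 × 17.3 × (608 − 7.82) × 5.48 / [1920 × (1 + 0.0694 × 5.48)] = 3.58×10^4 / 2650 = 13.53 m³.
Hydraulic retention time τ = V/Q = 13.53 / 17.3 = 0.7819 d = 18.76 h.

τ ≈ 18.8 h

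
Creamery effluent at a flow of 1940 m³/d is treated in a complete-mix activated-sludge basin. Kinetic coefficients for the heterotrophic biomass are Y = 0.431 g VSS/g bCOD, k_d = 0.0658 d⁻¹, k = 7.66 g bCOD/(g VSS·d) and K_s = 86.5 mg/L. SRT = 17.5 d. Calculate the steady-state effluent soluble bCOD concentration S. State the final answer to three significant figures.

Effluent substrate depends only on kinetics and SRT: S = K_s(1 + k_d θ_c) / [θ_c(Yk − k_d) − 1] = 86.5 × (1 + 0.0658 × 17.5) / [17.5 × (0.431 × 7.66 − 0.0658) − 1] = 186.1 / 55.62 = 3.346 mg/L.

S ≈ 3.35 mg/L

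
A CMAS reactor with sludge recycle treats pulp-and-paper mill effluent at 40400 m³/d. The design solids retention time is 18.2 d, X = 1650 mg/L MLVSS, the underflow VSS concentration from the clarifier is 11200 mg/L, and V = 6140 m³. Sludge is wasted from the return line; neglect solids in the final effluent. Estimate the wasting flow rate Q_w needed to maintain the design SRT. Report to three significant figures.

Q_w ≈ 49.7 m³/d

θ_c = V·X/(Q_w·X_r) when wasting from the recycle, so Q_w = V·X/(θ_c·X_r) = 6140 × 1650 / (18.2 × 11200) = 49.70 m³/d.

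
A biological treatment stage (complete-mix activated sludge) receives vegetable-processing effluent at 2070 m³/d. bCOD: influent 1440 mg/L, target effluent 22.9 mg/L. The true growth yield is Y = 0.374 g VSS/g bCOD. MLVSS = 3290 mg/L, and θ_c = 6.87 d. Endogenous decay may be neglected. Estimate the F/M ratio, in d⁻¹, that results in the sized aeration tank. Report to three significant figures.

Biomass mass balance (decay neglected): V·X = Y·Q·(S₀ − S)·θ_c, so V = 0.374 × 2070 × (1440 − 22.9) × 6.87 / 3290 = 2291 m³.
F/M = applied load / biomass = Q·S₀/(V·X) = 2070 × 1440 / (2291 × 3290) = 0.3955 d⁻¹.

F/M ≈ 0.395 d⁻¹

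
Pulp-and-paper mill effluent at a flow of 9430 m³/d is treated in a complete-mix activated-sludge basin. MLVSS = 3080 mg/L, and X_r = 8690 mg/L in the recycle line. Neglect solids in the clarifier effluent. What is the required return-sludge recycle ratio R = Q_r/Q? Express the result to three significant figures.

R ≈ 0.549

Mass balance around the secondary clarifier (neglecting effluent solids): R = X / (X_r − X) = 3080 / (8690 − 3080) = 0.5490.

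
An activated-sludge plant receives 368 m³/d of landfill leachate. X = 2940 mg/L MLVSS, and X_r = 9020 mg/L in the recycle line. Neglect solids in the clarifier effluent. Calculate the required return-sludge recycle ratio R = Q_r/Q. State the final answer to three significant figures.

R = Q_r/Q = X/(X_r − X) = 2940 / (9020 − 2940) = 0.4836.

R ≈ 0.484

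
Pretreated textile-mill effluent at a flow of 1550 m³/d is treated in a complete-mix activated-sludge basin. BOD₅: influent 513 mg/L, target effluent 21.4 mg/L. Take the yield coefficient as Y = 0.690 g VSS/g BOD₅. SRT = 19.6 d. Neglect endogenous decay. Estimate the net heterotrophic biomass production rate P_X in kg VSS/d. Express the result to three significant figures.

Since k_d ≈ 0, Y_obs = Y = 0.690 g VSS/g BOD₅.
ΔS = 513 − 21.4 = 491.6 mg/L, so the substrate removal rate is 1550 × 491.6/1000 = 762.0 kg BOD₅/d.
So the net sludge growth is P_X = 0.6900 × 762.0 = 525.8 kg VSS/d.

P_X ≈ 526 kg VSS/d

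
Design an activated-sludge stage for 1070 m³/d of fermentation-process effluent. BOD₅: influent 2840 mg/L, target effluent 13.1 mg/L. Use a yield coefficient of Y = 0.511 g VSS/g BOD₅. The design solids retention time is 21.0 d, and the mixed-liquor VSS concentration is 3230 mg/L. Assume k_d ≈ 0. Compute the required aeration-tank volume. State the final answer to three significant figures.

V ≈ 10000 m³

V·X = Y·Q·ΔS·θ_c gives V = 0.511 × 1070 × (2840 − 13.1) × 21.0 / 3230 = 10049 m³.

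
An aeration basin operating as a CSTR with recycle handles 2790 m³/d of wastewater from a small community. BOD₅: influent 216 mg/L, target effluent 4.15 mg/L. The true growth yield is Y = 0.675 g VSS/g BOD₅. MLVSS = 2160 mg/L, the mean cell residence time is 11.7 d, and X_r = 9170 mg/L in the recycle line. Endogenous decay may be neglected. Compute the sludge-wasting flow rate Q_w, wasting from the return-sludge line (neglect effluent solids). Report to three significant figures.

Q_w ≈ 43.5 m³/d

Biomass mass balance (decay neglected): V·X = Y·Q·(S₀ − S)·θ_c, so V = 0.675 × 2790 × (216 − 4.15) × 11.7 / 2160 = 2161 m³.
Q_w = (V·X)/(θ_c X_r) = 2161 × 2160 / (11.7 × 9170) = 43.51 m³/d.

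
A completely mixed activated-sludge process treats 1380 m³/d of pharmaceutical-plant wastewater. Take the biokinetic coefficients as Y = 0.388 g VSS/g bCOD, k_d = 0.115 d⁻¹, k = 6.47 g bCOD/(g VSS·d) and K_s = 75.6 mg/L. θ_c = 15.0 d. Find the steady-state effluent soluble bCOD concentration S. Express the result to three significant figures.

S ≈ 5.90 mg/L

For a completely mixed reactor with recycle the Lawrence–McCarty relation gives S = K_s·(1 + k_d·θ_c) / [θ_c·(Y·k − k_d) − 1] = 75.6 × (1 + 0.115 × 15.0) / [15.0 × (0.388 × 6.47 − 0.115) − 1] = 206.0 / 34.93 = 5.898 mg/L.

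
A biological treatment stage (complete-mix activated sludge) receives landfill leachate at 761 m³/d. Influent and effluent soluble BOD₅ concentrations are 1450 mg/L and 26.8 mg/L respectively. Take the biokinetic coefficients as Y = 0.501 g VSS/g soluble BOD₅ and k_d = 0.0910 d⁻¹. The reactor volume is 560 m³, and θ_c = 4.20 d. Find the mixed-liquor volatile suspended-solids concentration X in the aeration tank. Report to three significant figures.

Solving the biomass balance for X: X = Y Q (S₀−S) θ_c / [V (1+k_d θ_c)] = 0.501 × 761 × (1450 − 26.8) × 4.20 / [560 × (1 + 0.0910 × 4.20)] = 2944 mg/L.

X ≈ 2940 mg/L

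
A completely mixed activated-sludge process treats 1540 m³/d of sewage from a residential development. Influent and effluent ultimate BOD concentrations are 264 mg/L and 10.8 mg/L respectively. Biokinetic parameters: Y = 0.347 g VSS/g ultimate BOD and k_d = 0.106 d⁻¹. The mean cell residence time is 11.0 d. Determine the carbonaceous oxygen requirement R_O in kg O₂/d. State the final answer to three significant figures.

R_O ≈ 301 kg O₂/d

Correct the yield for decay: Y_obs = Y/(1 + k_d θ_c) = 0.347 / (1 + 0.106 × 11.0) = 0.347 / 2.166 = 0.1602.
Q·(S₀ − S) = 1540 × (264 − 10.8) × 10⁻³ = 389.9 kg/d removed.
Net sludge production P_X = 0.1602 × 389.9 = 62.47 kg VSS/d.
Carbonaceous O₂ demand = substrate oxidised − cell-mass equivalent = 389.9 − 1.42 × 62.47 = 301.2 kg O₂/d.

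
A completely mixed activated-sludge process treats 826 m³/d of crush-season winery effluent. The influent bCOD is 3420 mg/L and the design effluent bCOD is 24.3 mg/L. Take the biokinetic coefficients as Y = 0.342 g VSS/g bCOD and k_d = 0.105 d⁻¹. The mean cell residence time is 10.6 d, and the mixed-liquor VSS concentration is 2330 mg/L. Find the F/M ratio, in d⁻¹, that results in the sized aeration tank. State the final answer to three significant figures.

Rearranging the biomass balance for a CMAS with decay, V = Y·Q·ΔS·θ_c / [X·(1+k_d θ_c)] = 0.342 × 826 × (3420 − 24.3) × 10.6 / [2330 × (1 + 0.105 × 10.6)] = 1.02×10^7 / 4923 = 2065 m³.
F/M = applied load / biomass = Q·S₀/(V·X) = 826 × 3420 / (2065 × 2330) = 0.5870 d⁻¹.

F/M ≈ 0.587 d⁻¹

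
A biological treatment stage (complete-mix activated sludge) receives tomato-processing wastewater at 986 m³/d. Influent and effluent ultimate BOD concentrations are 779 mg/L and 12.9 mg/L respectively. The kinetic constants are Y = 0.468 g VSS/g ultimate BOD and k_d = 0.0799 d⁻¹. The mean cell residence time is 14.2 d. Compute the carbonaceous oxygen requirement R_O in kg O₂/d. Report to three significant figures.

Observed yield with endogenous decay: Y_obs = Y / (1 + k_d·θ_c) = 0.468 / (1 + 0.0799 × 14.2) = 0.468 / 2.135 = 0.2192 g VSS/g ultimate BOD.
ΔS = 779 − 12.9 = 766.1 mg/L, so the substrate removal rate is 986 × 766.1/1000 = 755.4 kg ultimate BOD/d.
Net sludge production P_X = 0.2192 × 755.4 = 165.6 kg VSS/d.
R_O = Q·ΔS − 1.42 P_X = 755.4 − 235.2 = 520.2 kg O₂/d.

R_O ≈ 520 kg O₂/d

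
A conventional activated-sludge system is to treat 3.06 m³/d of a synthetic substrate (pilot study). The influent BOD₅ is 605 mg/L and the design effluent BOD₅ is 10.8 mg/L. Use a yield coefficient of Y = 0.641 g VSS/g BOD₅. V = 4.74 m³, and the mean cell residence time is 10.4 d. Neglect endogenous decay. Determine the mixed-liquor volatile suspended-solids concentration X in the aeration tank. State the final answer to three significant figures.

Without decay, X = Y Q (S₀−S) θ_c / V = 0.641 × 3.06 × (605 − 10.8) × 10.4 / 4.74 = 2557 mg/L.

X ≈ 2560 mg/L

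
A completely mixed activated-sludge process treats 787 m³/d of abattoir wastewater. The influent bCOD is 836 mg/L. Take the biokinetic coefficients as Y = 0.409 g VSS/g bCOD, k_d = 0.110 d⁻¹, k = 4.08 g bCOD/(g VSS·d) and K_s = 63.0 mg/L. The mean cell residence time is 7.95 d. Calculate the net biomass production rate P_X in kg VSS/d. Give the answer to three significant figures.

Effluent substrate depends only on kinetics and SRT: S = K_s(1 + k_d θ_c) / [θ_c(Yk − k_d) − 1] = 63.0 × (1 + 0.110 × 7.95) / [7.95 × (0.409 × 4.08 − 0.110) − 1] = 118.1 / 11.39 = 10.37 mg/L.
Correct the yield for decay: Y_obs = Y/(1 + k_d θ_c) = 0.409 / (1 + 0.110 × 7.95) = 0.409 / 1.875 = 0.2182.
Mass of bCOD removed per day: Q(S₀ − S) = 787 × 825.6 g/m³ = 649.7 kg/d.
Biomass produced: P_X = Y_obs·Q·ΔS = 0.2182 × 649.7 ≈ 141.8 kg VSS/d.

P_X ≈ 142 kg VSS/d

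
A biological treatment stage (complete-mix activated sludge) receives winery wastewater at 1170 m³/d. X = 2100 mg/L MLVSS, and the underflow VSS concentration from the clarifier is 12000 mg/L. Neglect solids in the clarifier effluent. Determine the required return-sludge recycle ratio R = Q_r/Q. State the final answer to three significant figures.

Solids balance on the clarifier gives (1+R)X = R·X_r, so R = X/(X_r − X) = 2100 / (12000 − 2100) = 0.2121.

R ≈ 0.212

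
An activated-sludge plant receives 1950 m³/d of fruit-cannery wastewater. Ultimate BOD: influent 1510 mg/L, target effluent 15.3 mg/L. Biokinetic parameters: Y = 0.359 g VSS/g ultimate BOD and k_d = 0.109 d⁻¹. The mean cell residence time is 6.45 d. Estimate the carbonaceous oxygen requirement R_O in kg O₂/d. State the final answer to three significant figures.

R_O ≈ 2040 kg O₂/d

Y_obs = Y / (1 + k_d θ_c) = 0.359 / (1 + 0.109 × 6.45) = 0.359 / 1.703 = 0.2108.
Q·(S₀ − S) = 1950 × (1510 − 15.3) × 10⁻³ = 2915 kg/d removed.
P_X = Y_obs·Q·(S₀ − S) = 0.2108 × 2915 = 614.4 kg VSS/d.
R_O = Q·(S₀ − S) − 1.42·P_X = 2915 − 1.42 × 614.4 = 2042 kg O₂/d.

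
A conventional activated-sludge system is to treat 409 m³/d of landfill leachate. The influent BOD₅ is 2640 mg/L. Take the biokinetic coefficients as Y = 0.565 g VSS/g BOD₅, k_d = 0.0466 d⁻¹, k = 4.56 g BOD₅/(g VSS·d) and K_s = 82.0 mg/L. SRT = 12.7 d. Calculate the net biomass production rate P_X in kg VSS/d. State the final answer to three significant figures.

P_X ≈ 383 kg VSS/d

From the Monod/SRT balance for a CMAS, S = K_s·(1+k_d θ_c)/[θ_c·(Y k − k_d) − 1] = 82.0 × (1 + 0.0466 × 12.7) / [12.7 × (0.565 × 4.56 − 0.0466) − 1] = 130.5 / 31.13 = 4.193 mg/L.
Observed yield with endogenous decay: Y_obs = Y / (1 + k_d·θ_c) = 0.565 / (1 + 0.0466 × 12.7) = 0.565 / 1.592 = 0.3549 g VSS/g BOD₅.
Q·(S₀ − S) = 409 × (2640 − 4.19) × 10⁻³ = 1078 kg/d removed.
So the net sludge growth is P_X = 0.3549 × 1078 = 382.6 kg VSS/d.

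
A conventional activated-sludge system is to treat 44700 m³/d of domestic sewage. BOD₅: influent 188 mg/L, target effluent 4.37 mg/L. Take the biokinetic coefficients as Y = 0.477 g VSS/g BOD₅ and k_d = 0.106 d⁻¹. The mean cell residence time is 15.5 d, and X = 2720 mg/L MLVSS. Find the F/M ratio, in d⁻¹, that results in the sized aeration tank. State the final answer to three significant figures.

Rearranging the biomass balance for a CMAS with decay, V = Y·Q·ΔS·θ_c / [X·(1+k_d θ_c)] = 0.477 × 44700 × (188 − 4.37) × 15.5 / [2720 × (1 + 0.106 × 15.5)] = 6.07×10^7 / 7189 = 8442 m³.
F/M = applied load / biomass = Q·S₀/(V·X) = 44700 × 188 / (8442 × 2720) = 0.3660 d⁻¹.

F/M ≈ 0.366 d⁻¹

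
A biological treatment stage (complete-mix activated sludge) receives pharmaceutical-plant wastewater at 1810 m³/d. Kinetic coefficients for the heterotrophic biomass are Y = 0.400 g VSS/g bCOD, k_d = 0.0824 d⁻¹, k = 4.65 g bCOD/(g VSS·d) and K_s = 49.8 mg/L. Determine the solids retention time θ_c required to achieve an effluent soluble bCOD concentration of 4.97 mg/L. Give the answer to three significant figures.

θ_c ≈ 11.6 d

At the target effluent, Y k S/(K_s+S) = 0.400×4.65×4.97/54.77 = 0.1688 d⁻¹.
θ_c = 1/(μ − k_d) = 1/(0.1688 − 0.0824) = 1/0.08638 = 11.58 d.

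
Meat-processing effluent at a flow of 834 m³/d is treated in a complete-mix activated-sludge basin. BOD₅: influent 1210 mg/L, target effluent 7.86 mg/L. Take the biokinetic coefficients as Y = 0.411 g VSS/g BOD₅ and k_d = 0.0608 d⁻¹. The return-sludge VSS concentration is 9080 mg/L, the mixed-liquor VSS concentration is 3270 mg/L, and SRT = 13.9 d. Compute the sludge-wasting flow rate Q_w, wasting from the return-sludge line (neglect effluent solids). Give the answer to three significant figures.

Steady-state biomass mass balance: V·X·(1 + k_d·θ_c) = Y·Q·(S₀ − S)·θ_c, so V = 0.411 × 834 × (1210 − 7.86) × 13.9 / [3270 × (1 + 0.0608 × 13.9)] = 5.73×10^6 / 6034 = 949.3 m³.
θ_c = V·X/(Q_w·X_r) when wasting from the recycle, so Q_w = V·X/(θ_c·X_r) = 949.3 × 3270 / (13.9 × 9080) = 24.60 m³/d.

Q_w ≈ 24.6 m³/d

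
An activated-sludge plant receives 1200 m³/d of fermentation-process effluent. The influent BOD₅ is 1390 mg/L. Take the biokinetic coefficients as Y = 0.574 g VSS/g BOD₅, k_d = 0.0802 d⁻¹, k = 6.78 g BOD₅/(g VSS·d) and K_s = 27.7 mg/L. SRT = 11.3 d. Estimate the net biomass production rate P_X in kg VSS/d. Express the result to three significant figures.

P_X ≈ 502 kg VSS/d

From the Monod/SRT balance for a CMAS, S = K_s·(1+k_d θ_c)/[θ_c·(Y k − k_d) − 1] = 27.7 × (1 + 0.0802 × 11.3) / [11.3 × (0.574 × 6.78 − 0.0802) − 1] = 52.80 / 42.07 = 1.255 mg/L.
Y_obs = Y / (1 + k_d θ_c) = 0.574 / (1 + 0.0802 × 11.3) = 0.574 / 1.906 = 0.3011.
Substrate removed = Q·(S₀ − S) = 1200 m³/d × (1390 − 1.26) g/m³ = 1.67×10^6 g/d = 1666 kg/d.
Net biomass production P_X = Y_obs × Q·(S₀ − S) = 0.3011 × 1666 = 501.8 kg VSS/d.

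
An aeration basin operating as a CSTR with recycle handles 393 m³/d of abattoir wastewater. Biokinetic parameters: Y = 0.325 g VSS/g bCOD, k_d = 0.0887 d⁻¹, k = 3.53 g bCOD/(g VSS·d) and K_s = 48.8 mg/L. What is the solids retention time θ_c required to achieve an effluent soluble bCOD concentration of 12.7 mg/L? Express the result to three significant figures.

At the target effluent, Y k S/(K_s+S) = 0.325×3.53×12.7/61.50 = 0.2369 d⁻¹.
Then 1/θ_c = μ − k_d = 0.2369 − 0.0887 = 0.1482 d⁻¹, giving θ_c = 6.747 d.

θ_c ≈ 6.75 d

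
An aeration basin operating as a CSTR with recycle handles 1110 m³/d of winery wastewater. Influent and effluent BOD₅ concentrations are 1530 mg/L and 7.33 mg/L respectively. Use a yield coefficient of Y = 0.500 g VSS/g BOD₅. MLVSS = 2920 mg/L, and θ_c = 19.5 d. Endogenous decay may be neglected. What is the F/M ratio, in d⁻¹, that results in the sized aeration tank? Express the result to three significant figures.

V·X = Y·Q·ΔS·θ_c gives V = 0.500 × 1110 × (1530 − 7.33) × 19.5 / 2920 = 5644 m³.
F/M = applied load / biomass = Q·S₀/(V·X) = 1110 × 1530 / (5644 × 2920) = 0.1031 d⁻¹.

F/M ≈ 0.103 d⁻¹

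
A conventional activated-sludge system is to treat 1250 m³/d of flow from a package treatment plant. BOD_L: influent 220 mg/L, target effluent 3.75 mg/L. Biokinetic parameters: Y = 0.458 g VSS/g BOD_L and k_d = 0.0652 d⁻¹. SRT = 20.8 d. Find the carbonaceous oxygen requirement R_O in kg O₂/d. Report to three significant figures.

R_O ≈ 196 kg O₂/d

Correct the yield for decay: Y_obs = Y/(1 + k_d θ_c) = 0.458 / (1 + 0.0652 × 20.8) = 0.458 / 2.356 = 0.1944.
Mass of BOD_L removed per day: Q(S₀ − S) = 1250 × 216.2 g/m³ = 270.3 kg/d.
P_X = Y_obs·Q·(S₀ − S) = 0.1944 × 270.3 = 52.54 kg VSS/d.
Carbonaceous O₂ demand = substrate oxidised − cell-mass equivalent = 270.3 − 1.42 × 52.54 = 195.7 kg O₂/d.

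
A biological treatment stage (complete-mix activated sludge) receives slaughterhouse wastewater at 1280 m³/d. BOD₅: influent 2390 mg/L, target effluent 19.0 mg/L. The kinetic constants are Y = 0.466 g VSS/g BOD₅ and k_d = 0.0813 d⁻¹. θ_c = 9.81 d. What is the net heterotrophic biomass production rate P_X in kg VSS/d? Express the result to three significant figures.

P_X ≈ 787 kg VSS/d

Observed yield with endogenous decay: Y_obs = Y / (1 + k_d·θ_c) = 0.466 / (1 + 0.0813 × 9.81) = 0.466 / 1.798 = 0.2592 g VSS/g BOD₅.
ΔS = 2390 − 19.0 = 2371 mg/L, so the substrate removal rate is 1280 × 2371/1000 = 3035 kg BOD₅/d.
P_X = Y_obs · Q(S₀ − S) = 0.2592 × 3035 = 786.8 kg VSS/d.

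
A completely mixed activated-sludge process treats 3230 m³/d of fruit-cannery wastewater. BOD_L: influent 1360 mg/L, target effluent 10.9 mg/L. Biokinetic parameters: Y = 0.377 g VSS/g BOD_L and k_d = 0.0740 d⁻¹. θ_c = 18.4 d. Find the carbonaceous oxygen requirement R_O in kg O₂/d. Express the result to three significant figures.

R_O ≈ 3370 kg O₂/d

The observed yield is Y_obs = Y/(1 + k_d·θ_c) = 0.377 / (1 + 0.0740 × 18.4) = 0.377 / 2.362 = 0.1596 g VSS per g BOD_L removed.
ΔS = 1360 − 10.9 = 1349 mg/L, so the substrate removal rate is 3230 × 1349/1000 = 4358 kg BOD_L/d.
P_X = Y_obs·Q·(S₀ − S) = 0.1596 × 4358 = 695.6 kg VSS/d.
R_O = Q·ΔS − 1.42 P_X = 4358 − 987.8 = 3370 kg O₂/d.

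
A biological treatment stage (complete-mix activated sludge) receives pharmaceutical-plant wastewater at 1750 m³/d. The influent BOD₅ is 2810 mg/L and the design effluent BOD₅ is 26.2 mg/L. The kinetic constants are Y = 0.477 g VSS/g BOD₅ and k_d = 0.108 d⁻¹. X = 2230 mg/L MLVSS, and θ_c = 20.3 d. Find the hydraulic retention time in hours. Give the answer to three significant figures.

Rearranging the biomass balance for a CMAS with decay, V = Y·Q·ΔS·θ_c / [X·(1+k_d θ_c)] = 0.477 × 1750 × (2810 − 26.2) × 20.3 / [2230 × (1 + 0.108 × 20.3)] = 4.72×10^7 / 7119 = 6626 m³.
HRT = V/Q = 6626 m³ / 1750 m³·d⁻¹ = 3.786 d × 24 = 90.87 h.

τ ≈ 90.9 h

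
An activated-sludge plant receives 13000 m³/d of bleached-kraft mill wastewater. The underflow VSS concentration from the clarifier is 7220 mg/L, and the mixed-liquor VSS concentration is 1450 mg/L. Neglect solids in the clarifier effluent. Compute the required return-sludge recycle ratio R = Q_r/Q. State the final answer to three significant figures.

R = Q_r/Q = X/(X_r − X) = 1450 / (7220 − 1450) = 0.2513.

R ≈ 0.251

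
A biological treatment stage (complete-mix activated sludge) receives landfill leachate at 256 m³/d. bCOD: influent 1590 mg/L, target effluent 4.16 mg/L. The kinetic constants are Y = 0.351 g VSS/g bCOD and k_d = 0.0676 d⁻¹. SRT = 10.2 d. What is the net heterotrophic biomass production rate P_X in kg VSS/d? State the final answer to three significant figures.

P_X ≈ 84.3 kg VSS/d

The observed yield is Y_obs = Y/(1 + k_d·θ_c) = 0.351 / (1 + 0.0676 × 10.2) = 0.351 / 1.690 = 0.2078 g VSS per g bCOD removed.
Q·(S₀ − S) = 256 × (1590 − 4.16) × 10⁻³ = 406.0 kg/d removed.
Biomass produced: P_X = Y_obs·Q·ΔS = 0.2078 × 406.0 ≈ 84.34 kg VSS/d.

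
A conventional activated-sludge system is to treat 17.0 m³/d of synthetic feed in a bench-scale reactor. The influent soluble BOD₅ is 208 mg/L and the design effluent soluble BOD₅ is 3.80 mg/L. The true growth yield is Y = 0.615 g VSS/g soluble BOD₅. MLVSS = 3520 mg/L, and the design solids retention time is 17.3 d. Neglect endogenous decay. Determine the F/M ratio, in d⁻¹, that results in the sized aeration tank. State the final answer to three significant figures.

Biomass mass balance (decay neglected): V·X = Y·Q·(S₀ − S)·θ_c, so V = 0.615 × 17.0 × (208 − 3.80) × 17.3 / 3520 = 10.49 m³.
F/M = applied load / biomass = Q·S₀/(V·X) = 17.0 × 208 / (10.49 × 3520) = 0.09574 d⁻¹.

F/M ≈ 0.0957 d⁻¹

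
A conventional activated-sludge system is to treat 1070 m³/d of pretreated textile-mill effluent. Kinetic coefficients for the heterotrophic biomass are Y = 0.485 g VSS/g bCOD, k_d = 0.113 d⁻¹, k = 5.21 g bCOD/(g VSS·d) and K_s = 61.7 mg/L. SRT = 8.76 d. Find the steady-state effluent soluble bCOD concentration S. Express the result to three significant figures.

S ≈ 6.09 mg/L

Effluent substrate depends only on kinetics and SRT: S = K_s(1 + k_d θ_c) / [θ_c(Yk − k_d) − 1] = 61.7 × (1 + 0.113 × 8.76) / [8.76 × (0.485 × 5.21 − 0.113) − 1] = 122.8 / 20.15 = 6.094 mg/L.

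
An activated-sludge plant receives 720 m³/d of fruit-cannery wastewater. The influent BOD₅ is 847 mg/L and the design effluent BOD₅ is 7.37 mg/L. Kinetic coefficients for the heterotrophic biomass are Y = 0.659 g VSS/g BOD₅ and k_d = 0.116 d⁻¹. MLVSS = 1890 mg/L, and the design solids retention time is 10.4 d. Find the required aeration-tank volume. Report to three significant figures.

Rearranging the biomass balance for a CMAS with decay, V = Y·Q·ΔS·θ_c / [X·(1+k_d θ_c)] = 0.659 × 720 × (847 − 7.37) × 10.4 / [1890 × (1 + 0.116 × 10.4)] = 4.14×10^6 / 4170 = 993.6 m³.

V ≈ 994 m³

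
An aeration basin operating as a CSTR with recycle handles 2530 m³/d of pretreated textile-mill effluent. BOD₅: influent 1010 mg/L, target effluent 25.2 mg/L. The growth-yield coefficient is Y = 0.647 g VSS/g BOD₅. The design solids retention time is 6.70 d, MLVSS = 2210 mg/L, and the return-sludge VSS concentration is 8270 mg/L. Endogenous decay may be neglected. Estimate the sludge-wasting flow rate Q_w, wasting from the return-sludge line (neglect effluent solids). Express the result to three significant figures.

With k_d = 0 the design equation reduces to V = Y Q (S₀−S) θ_c / X = 0.647 × 2530 × (1010 − 25.2) × 6.70 / 2210 = 4887 m³.
θ_c = V·X/(Q_w·X_r) when wasting from the recycle, so Q_w = V·X/(θ_c·X_r) = 4887 × 2210 / (6.70 × 8270) = 194.9 m³/d.

Q_w ≈ 195 m³/d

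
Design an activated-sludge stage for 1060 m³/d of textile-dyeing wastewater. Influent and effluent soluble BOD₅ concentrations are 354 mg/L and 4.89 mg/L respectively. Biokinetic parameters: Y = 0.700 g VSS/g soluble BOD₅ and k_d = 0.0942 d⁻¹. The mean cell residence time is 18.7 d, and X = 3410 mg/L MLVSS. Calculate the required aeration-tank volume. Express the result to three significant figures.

Steady-state biomass mass balance: V·X·(1 + k_d·θ_c) = Y·Q·(S₀ − S)·θ_c, so V = 0.700 × 1060 × (354 − 4.89) × 18.7 / [3410 × (1 + 0.0942 × 18.7)] = 4.84×10^6 / 9417 = 514.4 m³.

V ≈ 514 m³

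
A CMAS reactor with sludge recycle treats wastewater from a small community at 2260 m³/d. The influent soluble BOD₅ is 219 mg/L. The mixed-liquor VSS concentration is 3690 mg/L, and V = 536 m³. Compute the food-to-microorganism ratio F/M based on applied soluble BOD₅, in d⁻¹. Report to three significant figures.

F/M = applied load / biomass = Q·S₀/(V·X) = 2260 × 219 / (536.0 × 3690) = 0.2502 d⁻¹.

F/M ≈ 0.250 d⁻¹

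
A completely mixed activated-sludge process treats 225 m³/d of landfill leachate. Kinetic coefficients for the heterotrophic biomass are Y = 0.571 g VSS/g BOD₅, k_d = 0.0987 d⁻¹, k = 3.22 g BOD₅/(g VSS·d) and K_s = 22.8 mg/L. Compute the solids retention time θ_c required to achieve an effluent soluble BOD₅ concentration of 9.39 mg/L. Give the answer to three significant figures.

From 1/θ_c = Y·k·S/(K_s + S) − k_d: Y·k·S/(K_s+S) = 0.571 × 3.22 × 9.39 / (22.8 + 9.39) = 0.5363 d⁻¹.
θ_c = 1/(μ − k_d) = 1/(0.5363 − 0.0987) = 1/0.4376 = 2.285 d.

θ_c ≈ 2.29 d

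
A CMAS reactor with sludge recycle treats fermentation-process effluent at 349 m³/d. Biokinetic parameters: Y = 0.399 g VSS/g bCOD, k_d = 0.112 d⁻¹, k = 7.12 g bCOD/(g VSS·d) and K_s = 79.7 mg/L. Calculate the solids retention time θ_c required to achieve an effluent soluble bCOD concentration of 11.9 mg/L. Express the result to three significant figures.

θ_c ≈ 3.89 d

From 1/θ_c = Y·k·S/(K_s + S) − k_d: Y·k·S/(K_s+S) = 0.399 × 7.12 × 11.9 / (79.7 + 11.9) = 0.3691 d⁻¹.
1/θ_c = 0.3691 − 0.112 = 0.2571 d⁻¹, so θ_c = 3.890 d.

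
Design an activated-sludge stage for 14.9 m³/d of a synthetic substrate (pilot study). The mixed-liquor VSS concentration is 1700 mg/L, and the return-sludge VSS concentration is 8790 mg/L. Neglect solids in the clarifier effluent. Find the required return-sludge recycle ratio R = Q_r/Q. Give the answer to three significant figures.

R ≈ 0.240

R = Q_r/Q = X/(X_r − X) = 1700 / (8790 − 1700) = 0.2398.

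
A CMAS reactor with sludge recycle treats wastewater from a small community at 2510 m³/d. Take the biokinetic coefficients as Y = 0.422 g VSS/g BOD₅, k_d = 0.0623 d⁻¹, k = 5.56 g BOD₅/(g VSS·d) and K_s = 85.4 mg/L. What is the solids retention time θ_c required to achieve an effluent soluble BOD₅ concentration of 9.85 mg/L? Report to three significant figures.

At the target effluent, Y k S/(K_s+S) = 0.422×5.56×9.85/95.25 = 0.2426 d⁻¹.
1/θ_c = 0.2426 − 0.0623 = 0.1803 d⁻¹, so θ_c = 5.545 d.

θ_c ≈ 5.55 d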